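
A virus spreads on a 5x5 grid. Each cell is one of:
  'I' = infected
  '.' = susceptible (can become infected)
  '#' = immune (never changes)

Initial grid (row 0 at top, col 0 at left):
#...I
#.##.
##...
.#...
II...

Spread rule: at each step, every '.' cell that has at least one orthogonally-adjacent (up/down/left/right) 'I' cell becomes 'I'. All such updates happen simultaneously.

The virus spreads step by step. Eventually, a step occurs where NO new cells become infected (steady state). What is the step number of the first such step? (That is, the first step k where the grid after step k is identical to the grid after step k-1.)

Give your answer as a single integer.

Answer: 5

Derivation:
Step 0 (initial): 3 infected
Step 1: +4 new -> 7 infected
Step 2: +4 new -> 11 infected
Step 3: +6 new -> 17 infected
Step 4: +1 new -> 18 infected
Step 5: +0 new -> 18 infected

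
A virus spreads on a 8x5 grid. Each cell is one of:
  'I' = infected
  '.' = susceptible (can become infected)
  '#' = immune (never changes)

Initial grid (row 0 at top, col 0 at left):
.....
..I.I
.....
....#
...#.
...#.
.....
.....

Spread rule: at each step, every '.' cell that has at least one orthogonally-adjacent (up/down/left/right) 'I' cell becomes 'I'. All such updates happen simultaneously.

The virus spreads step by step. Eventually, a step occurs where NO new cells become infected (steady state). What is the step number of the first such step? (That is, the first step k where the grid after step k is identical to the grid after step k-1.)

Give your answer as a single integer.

Answer: 10

Derivation:
Step 0 (initial): 2 infected
Step 1: +6 new -> 8 infected
Step 2: +6 new -> 14 infected
Step 3: +5 new -> 19 infected
Step 4: +3 new -> 22 infected
Step 5: +3 new -> 25 infected
Step 6: +4 new -> 29 infected
Step 7: +4 new -> 33 infected
Step 8: +3 new -> 36 infected
Step 9: +1 new -> 37 infected
Step 10: +0 new -> 37 infected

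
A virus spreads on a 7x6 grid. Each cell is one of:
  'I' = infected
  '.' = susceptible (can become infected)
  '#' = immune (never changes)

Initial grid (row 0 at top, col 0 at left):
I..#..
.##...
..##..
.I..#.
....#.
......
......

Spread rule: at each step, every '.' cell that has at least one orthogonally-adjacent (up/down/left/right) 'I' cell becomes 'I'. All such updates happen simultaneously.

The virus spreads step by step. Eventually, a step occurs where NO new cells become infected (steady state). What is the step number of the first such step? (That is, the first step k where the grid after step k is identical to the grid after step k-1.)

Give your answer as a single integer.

Step 0 (initial): 2 infected
Step 1: +6 new -> 8 infected
Step 2: +6 new -> 14 infected
Step 3: +4 new -> 18 infected
Step 4: +3 new -> 21 infected
Step 5: +2 new -> 23 infected
Step 6: +2 new -> 25 infected
Step 7: +2 new -> 27 infected
Step 8: +1 new -> 28 infected
Step 9: +1 new -> 29 infected
Step 10: +2 new -> 31 infected
Step 11: +2 new -> 33 infected
Step 12: +2 new -> 35 infected
Step 13: +0 new -> 35 infected

Answer: 13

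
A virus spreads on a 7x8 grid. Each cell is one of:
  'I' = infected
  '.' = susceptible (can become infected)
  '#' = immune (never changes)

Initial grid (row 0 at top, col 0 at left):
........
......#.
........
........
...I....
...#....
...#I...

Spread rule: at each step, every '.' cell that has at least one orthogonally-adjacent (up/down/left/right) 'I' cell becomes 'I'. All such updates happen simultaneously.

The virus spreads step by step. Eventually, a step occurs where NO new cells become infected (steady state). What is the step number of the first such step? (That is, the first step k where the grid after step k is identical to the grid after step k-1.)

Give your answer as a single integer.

Answer: 9

Derivation:
Step 0 (initial): 2 infected
Step 1: +5 new -> 7 infected
Step 2: +8 new -> 15 infected
Step 3: +11 new -> 26 infected
Step 4: +11 new -> 37 infected
Step 5: +8 new -> 45 infected
Step 6: +4 new -> 49 infected
Step 7: +3 new -> 52 infected
Step 8: +1 new -> 53 infected
Step 9: +0 new -> 53 infected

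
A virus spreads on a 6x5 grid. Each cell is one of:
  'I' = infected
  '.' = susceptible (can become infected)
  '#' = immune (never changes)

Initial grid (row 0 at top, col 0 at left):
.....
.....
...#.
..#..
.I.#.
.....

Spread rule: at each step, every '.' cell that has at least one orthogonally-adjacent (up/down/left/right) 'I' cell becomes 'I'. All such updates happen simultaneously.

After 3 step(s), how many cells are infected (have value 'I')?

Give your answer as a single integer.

Step 0 (initial): 1 infected
Step 1: +4 new -> 5 infected
Step 2: +4 new -> 9 infected
Step 3: +4 new -> 13 infected

Answer: 13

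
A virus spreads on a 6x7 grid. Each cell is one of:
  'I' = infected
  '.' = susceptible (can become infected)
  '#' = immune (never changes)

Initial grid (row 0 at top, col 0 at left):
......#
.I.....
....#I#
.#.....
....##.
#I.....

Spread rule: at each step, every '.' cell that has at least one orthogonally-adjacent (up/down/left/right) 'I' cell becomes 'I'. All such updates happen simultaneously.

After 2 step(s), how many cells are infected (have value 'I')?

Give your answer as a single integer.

Step 0 (initial): 3 infected
Step 1: +8 new -> 11 infected
Step 2: +13 new -> 24 infected

Answer: 24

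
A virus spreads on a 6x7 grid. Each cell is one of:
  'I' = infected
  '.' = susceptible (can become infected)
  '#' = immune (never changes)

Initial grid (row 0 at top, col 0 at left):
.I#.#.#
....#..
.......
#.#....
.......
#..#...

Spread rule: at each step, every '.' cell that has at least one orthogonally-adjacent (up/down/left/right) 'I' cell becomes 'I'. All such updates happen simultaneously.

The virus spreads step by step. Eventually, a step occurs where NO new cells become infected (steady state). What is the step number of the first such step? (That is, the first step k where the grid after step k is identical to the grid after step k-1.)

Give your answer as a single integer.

Answer: 11

Derivation:
Step 0 (initial): 1 infected
Step 1: +2 new -> 3 infected
Step 2: +3 new -> 6 infected
Step 3: +4 new -> 10 infected
Step 4: +3 new -> 13 infected
Step 5: +5 new -> 18 infected
Step 6: +4 new -> 22 infected
Step 7: +4 new -> 26 infected
Step 8: +5 new -> 31 infected
Step 9: +2 new -> 33 infected
Step 10: +1 new -> 34 infected
Step 11: +0 new -> 34 infected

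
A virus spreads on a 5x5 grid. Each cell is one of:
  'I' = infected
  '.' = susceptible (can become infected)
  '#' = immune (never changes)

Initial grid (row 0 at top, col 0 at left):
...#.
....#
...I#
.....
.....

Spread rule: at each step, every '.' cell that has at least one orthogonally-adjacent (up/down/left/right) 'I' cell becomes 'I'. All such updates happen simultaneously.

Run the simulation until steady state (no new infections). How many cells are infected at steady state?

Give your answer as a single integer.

Step 0 (initial): 1 infected
Step 1: +3 new -> 4 infected
Step 2: +5 new -> 9 infected
Step 3: +6 new -> 15 infected
Step 4: +4 new -> 19 infected
Step 5: +2 new -> 21 infected
Step 6: +0 new -> 21 infected

Answer: 21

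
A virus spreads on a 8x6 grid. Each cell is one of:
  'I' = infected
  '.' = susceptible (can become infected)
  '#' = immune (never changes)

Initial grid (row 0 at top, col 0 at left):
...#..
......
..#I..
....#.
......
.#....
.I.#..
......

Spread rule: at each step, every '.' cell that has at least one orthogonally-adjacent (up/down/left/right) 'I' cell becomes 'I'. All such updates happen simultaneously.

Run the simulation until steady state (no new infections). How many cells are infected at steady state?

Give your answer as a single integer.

Answer: 43

Derivation:
Step 0 (initial): 2 infected
Step 1: +6 new -> 8 infected
Step 2: +9 new -> 17 infected
Step 3: +11 new -> 28 infected
Step 4: +9 new -> 37 infected
Step 5: +5 new -> 42 infected
Step 6: +1 new -> 43 infected
Step 7: +0 new -> 43 infected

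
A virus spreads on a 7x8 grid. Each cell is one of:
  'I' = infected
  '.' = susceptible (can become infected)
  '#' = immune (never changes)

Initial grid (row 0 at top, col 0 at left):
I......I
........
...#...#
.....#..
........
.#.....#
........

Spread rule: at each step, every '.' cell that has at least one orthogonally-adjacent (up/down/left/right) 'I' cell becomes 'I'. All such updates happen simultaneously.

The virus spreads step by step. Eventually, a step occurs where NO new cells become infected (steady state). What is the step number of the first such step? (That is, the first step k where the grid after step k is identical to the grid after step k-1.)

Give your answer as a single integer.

Step 0 (initial): 2 infected
Step 1: +4 new -> 6 infected
Step 2: +5 new -> 11 infected
Step 3: +7 new -> 18 infected
Step 4: +7 new -> 25 infected
Step 5: +6 new -> 31 infected
Step 6: +7 new -> 38 infected
Step 7: +6 new -> 44 infected
Step 8: +5 new -> 49 infected
Step 9: +2 new -> 51 infected
Step 10: +0 new -> 51 infected

Answer: 10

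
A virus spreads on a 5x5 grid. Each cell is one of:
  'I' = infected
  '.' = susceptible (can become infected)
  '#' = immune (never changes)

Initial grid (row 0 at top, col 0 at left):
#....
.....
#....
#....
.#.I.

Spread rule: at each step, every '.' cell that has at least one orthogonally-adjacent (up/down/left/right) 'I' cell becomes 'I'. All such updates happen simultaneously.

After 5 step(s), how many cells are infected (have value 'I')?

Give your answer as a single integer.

Answer: 18

Derivation:
Step 0 (initial): 1 infected
Step 1: +3 new -> 4 infected
Step 2: +3 new -> 7 infected
Step 3: +4 new -> 11 infected
Step 4: +4 new -> 15 infected
Step 5: +3 new -> 18 infected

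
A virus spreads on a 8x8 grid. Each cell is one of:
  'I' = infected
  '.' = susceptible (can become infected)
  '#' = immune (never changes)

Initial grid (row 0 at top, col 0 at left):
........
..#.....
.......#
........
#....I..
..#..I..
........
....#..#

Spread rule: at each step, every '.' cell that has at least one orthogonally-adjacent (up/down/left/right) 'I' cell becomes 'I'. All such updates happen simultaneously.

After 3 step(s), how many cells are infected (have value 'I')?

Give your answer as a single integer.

Step 0 (initial): 2 infected
Step 1: +6 new -> 8 infected
Step 2: +10 new -> 18 infected
Step 3: +9 new -> 27 infected

Answer: 27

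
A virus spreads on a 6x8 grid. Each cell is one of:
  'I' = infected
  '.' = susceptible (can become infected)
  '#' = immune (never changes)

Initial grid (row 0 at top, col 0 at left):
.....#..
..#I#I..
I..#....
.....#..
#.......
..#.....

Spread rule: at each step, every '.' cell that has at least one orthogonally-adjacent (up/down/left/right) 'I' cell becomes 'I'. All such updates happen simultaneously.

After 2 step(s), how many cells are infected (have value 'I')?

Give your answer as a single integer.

Answer: 19

Derivation:
Step 0 (initial): 3 infected
Step 1: +6 new -> 9 infected
Step 2: +10 new -> 19 infected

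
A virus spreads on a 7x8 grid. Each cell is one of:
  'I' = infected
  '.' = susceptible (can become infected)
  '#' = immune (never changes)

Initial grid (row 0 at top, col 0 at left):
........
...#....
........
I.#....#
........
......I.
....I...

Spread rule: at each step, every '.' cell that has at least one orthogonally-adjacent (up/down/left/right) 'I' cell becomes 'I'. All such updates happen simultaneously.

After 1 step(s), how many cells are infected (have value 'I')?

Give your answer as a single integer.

Step 0 (initial): 3 infected
Step 1: +10 new -> 13 infected

Answer: 13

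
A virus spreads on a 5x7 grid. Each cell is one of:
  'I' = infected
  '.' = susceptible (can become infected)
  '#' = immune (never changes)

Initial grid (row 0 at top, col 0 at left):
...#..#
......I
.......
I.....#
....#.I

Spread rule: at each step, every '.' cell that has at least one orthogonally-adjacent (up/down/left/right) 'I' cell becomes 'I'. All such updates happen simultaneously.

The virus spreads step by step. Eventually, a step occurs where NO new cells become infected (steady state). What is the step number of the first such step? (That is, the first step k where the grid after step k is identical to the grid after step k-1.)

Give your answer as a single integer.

Answer: 6

Derivation:
Step 0 (initial): 3 infected
Step 1: +6 new -> 9 infected
Step 2: +8 new -> 17 infected
Step 3: +9 new -> 26 infected
Step 4: +4 new -> 30 infected
Step 5: +1 new -> 31 infected
Step 6: +0 new -> 31 infected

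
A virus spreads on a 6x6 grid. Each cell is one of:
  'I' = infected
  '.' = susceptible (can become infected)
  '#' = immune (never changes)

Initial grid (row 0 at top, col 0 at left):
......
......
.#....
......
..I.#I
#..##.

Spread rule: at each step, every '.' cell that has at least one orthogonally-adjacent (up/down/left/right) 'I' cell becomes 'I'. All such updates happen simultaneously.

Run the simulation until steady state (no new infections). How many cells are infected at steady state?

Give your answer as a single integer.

Step 0 (initial): 2 infected
Step 1: +6 new -> 8 infected
Step 2: +7 new -> 15 infected
Step 3: +5 new -> 20 infected
Step 4: +6 new -> 26 infected
Step 5: +4 new -> 30 infected
Step 6: +1 new -> 31 infected
Step 7: +0 new -> 31 infected

Answer: 31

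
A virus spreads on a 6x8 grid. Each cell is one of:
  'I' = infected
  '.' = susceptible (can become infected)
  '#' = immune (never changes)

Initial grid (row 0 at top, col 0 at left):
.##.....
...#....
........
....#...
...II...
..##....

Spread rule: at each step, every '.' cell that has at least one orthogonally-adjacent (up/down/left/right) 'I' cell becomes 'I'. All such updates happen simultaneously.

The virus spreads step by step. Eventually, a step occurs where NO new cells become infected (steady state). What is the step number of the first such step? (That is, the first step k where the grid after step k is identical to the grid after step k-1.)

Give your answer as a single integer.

Answer: 8

Derivation:
Step 0 (initial): 2 infected
Step 1: +4 new -> 6 infected
Step 2: +6 new -> 12 infected
Step 3: +9 new -> 21 infected
Step 4: +9 new -> 30 infected
Step 5: +6 new -> 36 infected
Step 6: +4 new -> 40 infected
Step 7: +2 new -> 42 infected
Step 8: +0 new -> 42 infected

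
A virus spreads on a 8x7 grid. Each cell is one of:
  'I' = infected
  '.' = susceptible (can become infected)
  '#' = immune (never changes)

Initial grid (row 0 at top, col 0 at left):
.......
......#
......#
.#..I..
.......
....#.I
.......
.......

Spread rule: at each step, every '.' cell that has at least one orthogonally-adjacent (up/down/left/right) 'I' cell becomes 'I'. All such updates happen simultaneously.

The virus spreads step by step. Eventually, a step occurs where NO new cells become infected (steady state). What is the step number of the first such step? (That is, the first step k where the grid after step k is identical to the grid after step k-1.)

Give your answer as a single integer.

Answer: 9

Derivation:
Step 0 (initial): 2 infected
Step 1: +7 new -> 9 infected
Step 2: +9 new -> 18 infected
Step 3: +8 new -> 26 infected
Step 4: +8 new -> 34 infected
Step 5: +8 new -> 42 infected
Step 6: +6 new -> 48 infected
Step 7: +3 new -> 51 infected
Step 8: +1 new -> 52 infected
Step 9: +0 new -> 52 infected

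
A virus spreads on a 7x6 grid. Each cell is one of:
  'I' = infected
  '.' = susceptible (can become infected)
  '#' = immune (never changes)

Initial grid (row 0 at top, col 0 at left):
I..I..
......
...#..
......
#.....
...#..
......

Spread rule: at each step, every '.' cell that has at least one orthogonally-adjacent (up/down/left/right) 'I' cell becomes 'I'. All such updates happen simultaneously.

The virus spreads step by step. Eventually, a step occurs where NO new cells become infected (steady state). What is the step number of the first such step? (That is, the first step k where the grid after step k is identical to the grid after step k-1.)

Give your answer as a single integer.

Answer: 9

Derivation:
Step 0 (initial): 2 infected
Step 1: +5 new -> 7 infected
Step 2: +5 new -> 12 infected
Step 3: +5 new -> 17 infected
Step 4: +4 new -> 21 infected
Step 5: +5 new -> 26 infected
Step 6: +5 new -> 31 infected
Step 7: +5 new -> 36 infected
Step 8: +3 new -> 39 infected
Step 9: +0 new -> 39 infected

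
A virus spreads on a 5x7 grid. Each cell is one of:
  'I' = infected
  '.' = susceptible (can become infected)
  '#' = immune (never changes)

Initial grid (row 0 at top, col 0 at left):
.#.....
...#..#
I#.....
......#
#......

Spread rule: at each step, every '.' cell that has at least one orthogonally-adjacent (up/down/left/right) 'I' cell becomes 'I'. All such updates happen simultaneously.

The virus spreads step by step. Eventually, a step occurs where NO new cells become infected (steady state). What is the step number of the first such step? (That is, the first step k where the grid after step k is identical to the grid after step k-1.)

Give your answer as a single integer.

Answer: 9

Derivation:
Step 0 (initial): 1 infected
Step 1: +2 new -> 3 infected
Step 2: +3 new -> 6 infected
Step 3: +3 new -> 9 infected
Step 4: +4 new -> 13 infected
Step 5: +4 new -> 17 infected
Step 6: +4 new -> 21 infected
Step 7: +4 new -> 25 infected
Step 8: +4 new -> 29 infected
Step 9: +0 new -> 29 infected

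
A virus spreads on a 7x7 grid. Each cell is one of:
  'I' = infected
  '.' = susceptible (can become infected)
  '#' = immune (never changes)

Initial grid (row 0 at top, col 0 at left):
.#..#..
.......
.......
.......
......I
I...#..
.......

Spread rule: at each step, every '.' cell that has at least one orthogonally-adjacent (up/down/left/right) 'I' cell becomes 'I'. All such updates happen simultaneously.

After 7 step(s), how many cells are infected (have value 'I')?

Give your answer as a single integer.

Step 0 (initial): 2 infected
Step 1: +6 new -> 8 infected
Step 2: +9 new -> 17 infected
Step 3: +10 new -> 27 infected
Step 4: +9 new -> 36 infected
Step 5: +6 new -> 42 infected
Step 6: +2 new -> 44 infected
Step 7: +2 new -> 46 infected

Answer: 46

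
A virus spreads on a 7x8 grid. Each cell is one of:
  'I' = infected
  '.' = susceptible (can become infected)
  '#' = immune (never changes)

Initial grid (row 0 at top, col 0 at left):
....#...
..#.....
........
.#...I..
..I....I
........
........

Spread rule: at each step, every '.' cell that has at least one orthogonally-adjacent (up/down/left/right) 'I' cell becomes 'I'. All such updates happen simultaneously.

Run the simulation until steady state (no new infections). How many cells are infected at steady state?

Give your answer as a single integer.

Answer: 53

Derivation:
Step 0 (initial): 3 infected
Step 1: +11 new -> 14 infected
Step 2: +14 new -> 28 infected
Step 3: +13 new -> 41 infected
Step 4: +7 new -> 48 infected
Step 5: +3 new -> 51 infected
Step 6: +2 new -> 53 infected
Step 7: +0 new -> 53 infected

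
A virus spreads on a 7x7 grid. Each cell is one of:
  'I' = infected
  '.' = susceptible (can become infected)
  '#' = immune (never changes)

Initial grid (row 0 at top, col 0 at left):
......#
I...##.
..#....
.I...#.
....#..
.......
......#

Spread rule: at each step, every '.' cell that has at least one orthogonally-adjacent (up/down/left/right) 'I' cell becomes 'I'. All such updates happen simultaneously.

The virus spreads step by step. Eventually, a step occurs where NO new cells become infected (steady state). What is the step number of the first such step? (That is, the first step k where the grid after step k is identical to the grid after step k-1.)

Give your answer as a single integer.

Answer: 9

Derivation:
Step 0 (initial): 2 infected
Step 1: +7 new -> 9 infected
Step 2: +6 new -> 15 infected
Step 3: +8 new -> 23 infected
Step 4: +5 new -> 28 infected
Step 5: +4 new -> 32 infected
Step 6: +4 new -> 36 infected
Step 7: +5 new -> 41 infected
Step 8: +1 new -> 42 infected
Step 9: +0 new -> 42 infected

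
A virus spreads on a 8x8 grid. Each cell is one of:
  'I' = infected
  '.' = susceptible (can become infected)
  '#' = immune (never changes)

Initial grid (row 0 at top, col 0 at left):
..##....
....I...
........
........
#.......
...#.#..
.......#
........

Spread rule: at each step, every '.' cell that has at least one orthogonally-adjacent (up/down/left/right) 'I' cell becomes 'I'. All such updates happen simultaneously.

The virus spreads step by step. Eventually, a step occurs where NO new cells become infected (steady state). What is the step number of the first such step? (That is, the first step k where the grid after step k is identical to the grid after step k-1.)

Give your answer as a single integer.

Answer: 11

Derivation:
Step 0 (initial): 1 infected
Step 1: +4 new -> 5 infected
Step 2: +6 new -> 11 infected
Step 3: +8 new -> 19 infected
Step 4: +10 new -> 29 infected
Step 5: +7 new -> 36 infected
Step 6: +8 new -> 44 infected
Step 7: +6 new -> 50 infected
Step 8: +4 new -> 54 infected
Step 9: +3 new -> 57 infected
Step 10: +1 new -> 58 infected
Step 11: +0 new -> 58 infected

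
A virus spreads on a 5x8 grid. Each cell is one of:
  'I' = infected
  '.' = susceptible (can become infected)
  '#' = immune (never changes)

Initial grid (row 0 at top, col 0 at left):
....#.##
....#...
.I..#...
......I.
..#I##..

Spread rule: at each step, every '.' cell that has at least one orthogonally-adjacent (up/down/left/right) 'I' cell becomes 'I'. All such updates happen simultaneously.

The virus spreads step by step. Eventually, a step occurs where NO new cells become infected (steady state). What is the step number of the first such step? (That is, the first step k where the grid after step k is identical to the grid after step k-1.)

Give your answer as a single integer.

Step 0 (initial): 3 infected
Step 1: +9 new -> 12 infected
Step 2: +12 new -> 24 infected
Step 3: +6 new -> 30 infected
Step 4: +2 new -> 32 infected
Step 5: +0 new -> 32 infected

Answer: 5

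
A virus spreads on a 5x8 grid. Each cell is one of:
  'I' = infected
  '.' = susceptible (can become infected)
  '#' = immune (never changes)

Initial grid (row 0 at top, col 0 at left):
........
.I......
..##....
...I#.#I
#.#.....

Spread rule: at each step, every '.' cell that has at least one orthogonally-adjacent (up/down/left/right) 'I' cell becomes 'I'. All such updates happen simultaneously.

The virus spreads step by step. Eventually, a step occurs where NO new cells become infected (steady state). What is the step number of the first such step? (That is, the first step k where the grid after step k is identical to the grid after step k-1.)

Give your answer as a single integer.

Step 0 (initial): 3 infected
Step 1: +8 new -> 11 infected
Step 2: +9 new -> 20 infected
Step 3: +8 new -> 28 infected
Step 4: +5 new -> 33 infected
Step 5: +1 new -> 34 infected
Step 6: +0 new -> 34 infected

Answer: 6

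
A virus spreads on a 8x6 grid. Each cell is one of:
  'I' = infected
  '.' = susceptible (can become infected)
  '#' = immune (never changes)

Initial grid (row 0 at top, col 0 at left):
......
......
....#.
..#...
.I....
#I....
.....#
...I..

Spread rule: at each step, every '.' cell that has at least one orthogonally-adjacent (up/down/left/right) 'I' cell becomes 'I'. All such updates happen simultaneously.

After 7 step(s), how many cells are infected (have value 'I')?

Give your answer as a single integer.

Answer: 43

Derivation:
Step 0 (initial): 3 infected
Step 1: +8 new -> 11 infected
Step 2: +9 new -> 20 infected
Step 3: +7 new -> 27 infected
Step 4: +7 new -> 34 infected
Step 5: +4 new -> 38 infected
Step 6: +3 new -> 41 infected
Step 7: +2 new -> 43 infected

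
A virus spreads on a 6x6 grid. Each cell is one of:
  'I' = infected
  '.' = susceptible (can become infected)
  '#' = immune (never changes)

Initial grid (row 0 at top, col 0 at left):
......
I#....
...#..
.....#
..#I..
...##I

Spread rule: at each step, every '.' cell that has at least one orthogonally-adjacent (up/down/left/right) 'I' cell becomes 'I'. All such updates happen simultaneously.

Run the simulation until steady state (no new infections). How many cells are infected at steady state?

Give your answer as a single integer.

Step 0 (initial): 3 infected
Step 1: +5 new -> 8 infected
Step 2: +5 new -> 13 infected
Step 3: +5 new -> 18 infected
Step 4: +6 new -> 24 infected
Step 5: +4 new -> 28 infected
Step 6: +2 new -> 30 infected
Step 7: +0 new -> 30 infected

Answer: 30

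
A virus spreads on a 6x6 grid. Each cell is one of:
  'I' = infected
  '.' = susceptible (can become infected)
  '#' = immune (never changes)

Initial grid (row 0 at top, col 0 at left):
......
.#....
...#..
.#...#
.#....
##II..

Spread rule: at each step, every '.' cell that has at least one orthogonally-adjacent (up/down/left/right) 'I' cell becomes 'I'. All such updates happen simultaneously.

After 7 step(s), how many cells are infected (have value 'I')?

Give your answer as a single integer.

Step 0 (initial): 2 infected
Step 1: +3 new -> 5 infected
Step 2: +4 new -> 9 infected
Step 3: +3 new -> 12 infected
Step 4: +3 new -> 15 infected
Step 5: +5 new -> 20 infected
Step 6: +6 new -> 26 infected
Step 7: +3 new -> 29 infected

Answer: 29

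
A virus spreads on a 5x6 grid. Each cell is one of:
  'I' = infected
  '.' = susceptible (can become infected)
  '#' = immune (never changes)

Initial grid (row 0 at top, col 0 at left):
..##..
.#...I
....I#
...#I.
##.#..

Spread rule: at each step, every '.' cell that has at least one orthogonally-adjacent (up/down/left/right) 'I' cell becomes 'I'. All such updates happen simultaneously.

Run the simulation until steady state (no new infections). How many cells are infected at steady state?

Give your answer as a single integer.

Step 0 (initial): 3 infected
Step 1: +5 new -> 8 infected
Step 2: +4 new -> 12 infected
Step 3: +3 new -> 15 infected
Step 4: +3 new -> 18 infected
Step 5: +2 new -> 20 infected
Step 6: +1 new -> 21 infected
Step 7: +1 new -> 22 infected
Step 8: +0 new -> 22 infected

Answer: 22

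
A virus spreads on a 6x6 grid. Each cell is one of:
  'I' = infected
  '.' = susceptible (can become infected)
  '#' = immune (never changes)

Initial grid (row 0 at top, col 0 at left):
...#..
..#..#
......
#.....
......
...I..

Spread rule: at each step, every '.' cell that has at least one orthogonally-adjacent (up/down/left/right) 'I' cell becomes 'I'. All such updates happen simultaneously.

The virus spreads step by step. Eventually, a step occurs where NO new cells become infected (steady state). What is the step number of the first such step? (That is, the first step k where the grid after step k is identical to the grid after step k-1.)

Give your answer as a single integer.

Answer: 9

Derivation:
Step 0 (initial): 1 infected
Step 1: +3 new -> 4 infected
Step 2: +5 new -> 9 infected
Step 3: +6 new -> 15 infected
Step 4: +6 new -> 21 infected
Step 5: +3 new -> 24 infected
Step 6: +3 new -> 27 infected
Step 7: +3 new -> 30 infected
Step 8: +2 new -> 32 infected
Step 9: +0 new -> 32 infected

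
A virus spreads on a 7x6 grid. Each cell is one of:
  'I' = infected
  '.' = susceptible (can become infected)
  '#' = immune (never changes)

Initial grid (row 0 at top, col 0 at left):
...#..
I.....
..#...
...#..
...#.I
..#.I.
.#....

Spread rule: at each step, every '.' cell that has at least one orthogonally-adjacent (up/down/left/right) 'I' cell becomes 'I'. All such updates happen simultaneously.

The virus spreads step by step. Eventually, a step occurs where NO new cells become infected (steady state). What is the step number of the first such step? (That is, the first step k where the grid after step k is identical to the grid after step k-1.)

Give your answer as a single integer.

Answer: 6

Derivation:
Step 0 (initial): 3 infected
Step 1: +8 new -> 11 infected
Step 2: +8 new -> 19 infected
Step 3: +7 new -> 26 infected
Step 4: +6 new -> 32 infected
Step 5: +4 new -> 36 infected
Step 6: +0 new -> 36 infected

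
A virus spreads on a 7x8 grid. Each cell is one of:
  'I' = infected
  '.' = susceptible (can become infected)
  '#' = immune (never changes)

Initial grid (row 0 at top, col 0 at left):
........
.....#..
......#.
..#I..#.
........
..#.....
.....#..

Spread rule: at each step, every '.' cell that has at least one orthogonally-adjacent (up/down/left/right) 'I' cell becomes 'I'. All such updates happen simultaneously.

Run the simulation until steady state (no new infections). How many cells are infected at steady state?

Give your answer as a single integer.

Answer: 50

Derivation:
Step 0 (initial): 1 infected
Step 1: +3 new -> 4 infected
Step 2: +7 new -> 11 infected
Step 3: +9 new -> 20 infected
Step 4: +11 new -> 31 infected
Step 5: +8 new -> 39 infected
Step 6: +6 new -> 45 infected
Step 7: +4 new -> 49 infected
Step 8: +1 new -> 50 infected
Step 9: +0 new -> 50 infected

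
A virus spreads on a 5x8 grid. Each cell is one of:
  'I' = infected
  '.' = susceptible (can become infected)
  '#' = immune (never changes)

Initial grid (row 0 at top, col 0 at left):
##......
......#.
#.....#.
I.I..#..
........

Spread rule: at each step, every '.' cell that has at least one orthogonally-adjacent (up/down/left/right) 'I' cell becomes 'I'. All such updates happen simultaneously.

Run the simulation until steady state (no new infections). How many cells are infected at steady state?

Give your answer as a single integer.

Step 0 (initial): 2 infected
Step 1: +5 new -> 7 infected
Step 2: +6 new -> 13 infected
Step 3: +5 new -> 18 infected
Step 4: +5 new -> 23 infected
Step 5: +3 new -> 26 infected
Step 6: +3 new -> 29 infected
Step 7: +2 new -> 31 infected
Step 8: +2 new -> 33 infected
Step 9: +1 new -> 34 infected
Step 10: +0 new -> 34 infected

Answer: 34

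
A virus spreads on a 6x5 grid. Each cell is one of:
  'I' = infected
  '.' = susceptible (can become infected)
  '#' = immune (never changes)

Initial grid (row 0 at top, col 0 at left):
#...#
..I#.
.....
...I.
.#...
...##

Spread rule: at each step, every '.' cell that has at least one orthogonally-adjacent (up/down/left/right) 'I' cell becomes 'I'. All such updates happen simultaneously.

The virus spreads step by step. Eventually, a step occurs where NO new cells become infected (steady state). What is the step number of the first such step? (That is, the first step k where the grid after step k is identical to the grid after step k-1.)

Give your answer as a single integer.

Answer: 6

Derivation:
Step 0 (initial): 2 infected
Step 1: +7 new -> 9 infected
Step 2: +8 new -> 17 infected
Step 3: +4 new -> 21 infected
Step 4: +2 new -> 23 infected
Step 5: +1 new -> 24 infected
Step 6: +0 new -> 24 infected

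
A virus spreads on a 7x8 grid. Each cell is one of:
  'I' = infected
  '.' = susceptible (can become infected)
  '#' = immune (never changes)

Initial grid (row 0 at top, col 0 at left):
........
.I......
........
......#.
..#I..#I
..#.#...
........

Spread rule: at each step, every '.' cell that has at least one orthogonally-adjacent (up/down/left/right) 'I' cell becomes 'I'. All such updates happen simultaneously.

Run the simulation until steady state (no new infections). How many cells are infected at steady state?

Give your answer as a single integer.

Step 0 (initial): 3 infected
Step 1: +9 new -> 12 infected
Step 2: +14 new -> 26 infected
Step 3: +12 new -> 38 infected
Step 4: +9 new -> 47 infected
Step 5: +4 new -> 51 infected
Step 6: +0 new -> 51 infected

Answer: 51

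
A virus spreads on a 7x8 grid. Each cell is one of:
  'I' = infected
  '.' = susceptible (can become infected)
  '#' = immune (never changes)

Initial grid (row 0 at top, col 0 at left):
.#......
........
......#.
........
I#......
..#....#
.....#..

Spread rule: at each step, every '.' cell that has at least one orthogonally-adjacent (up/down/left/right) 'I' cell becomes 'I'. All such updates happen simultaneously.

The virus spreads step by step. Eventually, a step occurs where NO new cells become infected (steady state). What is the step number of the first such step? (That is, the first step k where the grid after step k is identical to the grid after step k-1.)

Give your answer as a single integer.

Step 0 (initial): 1 infected
Step 1: +2 new -> 3 infected
Step 2: +4 new -> 7 infected
Step 3: +4 new -> 11 infected
Step 4: +6 new -> 17 infected
Step 5: +5 new -> 22 infected
Step 6: +7 new -> 29 infected
Step 7: +6 new -> 35 infected
Step 8: +5 new -> 40 infected
Step 9: +5 new -> 45 infected
Step 10: +3 new -> 48 infected
Step 11: +2 new -> 50 infected
Step 12: +0 new -> 50 infected

Answer: 12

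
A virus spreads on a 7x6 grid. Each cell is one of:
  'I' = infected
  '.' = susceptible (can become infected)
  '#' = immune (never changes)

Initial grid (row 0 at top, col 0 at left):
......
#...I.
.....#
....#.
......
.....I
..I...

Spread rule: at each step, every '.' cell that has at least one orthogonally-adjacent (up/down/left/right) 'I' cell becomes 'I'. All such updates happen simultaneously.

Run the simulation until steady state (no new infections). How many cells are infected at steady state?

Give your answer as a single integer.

Step 0 (initial): 3 infected
Step 1: +10 new -> 13 infected
Step 2: +11 new -> 24 infected
Step 3: +8 new -> 32 infected
Step 4: +4 new -> 36 infected
Step 5: +3 new -> 39 infected
Step 6: +0 new -> 39 infected

Answer: 39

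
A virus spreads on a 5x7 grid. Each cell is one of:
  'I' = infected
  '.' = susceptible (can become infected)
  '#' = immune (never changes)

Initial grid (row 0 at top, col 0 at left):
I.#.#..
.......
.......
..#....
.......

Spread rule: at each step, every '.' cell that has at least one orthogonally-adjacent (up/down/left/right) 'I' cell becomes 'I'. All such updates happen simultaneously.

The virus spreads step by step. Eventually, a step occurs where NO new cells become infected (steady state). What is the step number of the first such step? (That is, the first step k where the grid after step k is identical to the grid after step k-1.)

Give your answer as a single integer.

Step 0 (initial): 1 infected
Step 1: +2 new -> 3 infected
Step 2: +2 new -> 5 infected
Step 3: +3 new -> 8 infected
Step 4: +4 new -> 12 infected
Step 5: +4 new -> 16 infected
Step 6: +4 new -> 20 infected
Step 7: +5 new -> 25 infected
Step 8: +4 new -> 29 infected
Step 9: +2 new -> 31 infected
Step 10: +1 new -> 32 infected
Step 11: +0 new -> 32 infected

Answer: 11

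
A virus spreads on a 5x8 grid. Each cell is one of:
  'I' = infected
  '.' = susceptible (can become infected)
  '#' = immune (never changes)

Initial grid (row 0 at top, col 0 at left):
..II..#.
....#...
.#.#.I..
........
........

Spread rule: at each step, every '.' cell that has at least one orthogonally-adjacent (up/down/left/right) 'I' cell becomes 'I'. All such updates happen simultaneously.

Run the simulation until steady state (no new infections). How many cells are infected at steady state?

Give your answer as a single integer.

Answer: 36

Derivation:
Step 0 (initial): 3 infected
Step 1: +8 new -> 11 infected
Step 2: +9 new -> 20 infected
Step 3: +7 new -> 27 infected
Step 4: +6 new -> 33 infected
Step 5: +2 new -> 35 infected
Step 6: +1 new -> 36 infected
Step 7: +0 new -> 36 infected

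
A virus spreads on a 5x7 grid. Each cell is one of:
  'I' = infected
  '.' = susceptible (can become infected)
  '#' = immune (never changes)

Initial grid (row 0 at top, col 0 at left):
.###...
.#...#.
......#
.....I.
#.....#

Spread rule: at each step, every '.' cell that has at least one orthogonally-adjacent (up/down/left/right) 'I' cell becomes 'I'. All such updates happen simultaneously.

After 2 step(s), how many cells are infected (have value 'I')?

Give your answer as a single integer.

Answer: 8

Derivation:
Step 0 (initial): 1 infected
Step 1: +4 new -> 5 infected
Step 2: +3 new -> 8 infected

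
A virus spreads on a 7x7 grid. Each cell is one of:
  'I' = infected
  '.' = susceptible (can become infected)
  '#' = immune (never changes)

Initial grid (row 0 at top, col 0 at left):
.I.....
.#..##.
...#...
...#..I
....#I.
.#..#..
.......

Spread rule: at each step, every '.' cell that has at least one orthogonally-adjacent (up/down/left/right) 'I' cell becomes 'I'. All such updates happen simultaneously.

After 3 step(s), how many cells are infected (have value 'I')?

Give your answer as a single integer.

Step 0 (initial): 3 infected
Step 1: +6 new -> 9 infected
Step 2: +8 new -> 17 infected
Step 3: +8 new -> 25 infected

Answer: 25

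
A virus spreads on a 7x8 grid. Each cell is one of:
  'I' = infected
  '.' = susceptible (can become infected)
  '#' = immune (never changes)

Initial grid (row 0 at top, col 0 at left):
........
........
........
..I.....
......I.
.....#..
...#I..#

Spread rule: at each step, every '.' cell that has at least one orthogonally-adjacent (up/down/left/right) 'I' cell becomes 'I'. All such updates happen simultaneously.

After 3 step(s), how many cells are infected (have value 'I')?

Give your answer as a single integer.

Answer: 39

Derivation:
Step 0 (initial): 3 infected
Step 1: +10 new -> 13 infected
Step 2: +15 new -> 28 infected
Step 3: +11 new -> 39 infected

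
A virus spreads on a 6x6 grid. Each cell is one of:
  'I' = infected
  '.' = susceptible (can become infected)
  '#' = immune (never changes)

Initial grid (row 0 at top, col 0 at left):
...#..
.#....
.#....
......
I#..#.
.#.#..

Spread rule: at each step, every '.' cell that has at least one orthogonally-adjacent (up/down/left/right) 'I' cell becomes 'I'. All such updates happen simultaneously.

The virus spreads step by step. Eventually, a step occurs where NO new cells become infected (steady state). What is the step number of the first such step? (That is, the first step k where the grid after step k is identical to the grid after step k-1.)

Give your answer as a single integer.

Answer: 10

Derivation:
Step 0 (initial): 1 infected
Step 1: +2 new -> 3 infected
Step 2: +2 new -> 5 infected
Step 3: +2 new -> 7 infected
Step 4: +4 new -> 11 infected
Step 5: +6 new -> 17 infected
Step 6: +4 new -> 21 infected
Step 7: +3 new -> 24 infected
Step 8: +3 new -> 27 infected
Step 9: +2 new -> 29 infected
Step 10: +0 new -> 29 infected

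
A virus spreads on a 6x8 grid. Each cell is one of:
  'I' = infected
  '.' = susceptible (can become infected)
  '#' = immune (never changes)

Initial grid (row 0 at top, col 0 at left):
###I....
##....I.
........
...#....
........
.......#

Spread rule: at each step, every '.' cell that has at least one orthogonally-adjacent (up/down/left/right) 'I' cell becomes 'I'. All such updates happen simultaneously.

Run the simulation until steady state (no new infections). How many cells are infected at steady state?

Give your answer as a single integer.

Step 0 (initial): 2 infected
Step 1: +6 new -> 8 infected
Step 2: +8 new -> 16 infected
Step 3: +5 new -> 21 infected
Step 4: +6 new -> 27 infected
Step 5: +5 new -> 32 infected
Step 6: +5 new -> 37 infected
Step 7: +3 new -> 40 infected
Step 8: +1 new -> 41 infected
Step 9: +0 new -> 41 infected

Answer: 41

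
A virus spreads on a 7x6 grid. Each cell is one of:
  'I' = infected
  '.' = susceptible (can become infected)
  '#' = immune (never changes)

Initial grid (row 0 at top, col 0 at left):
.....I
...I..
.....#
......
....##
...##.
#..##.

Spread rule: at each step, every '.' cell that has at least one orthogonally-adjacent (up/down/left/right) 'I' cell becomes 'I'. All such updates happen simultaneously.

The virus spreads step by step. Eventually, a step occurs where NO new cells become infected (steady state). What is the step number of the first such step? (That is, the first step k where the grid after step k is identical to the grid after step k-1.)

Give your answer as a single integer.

Answer: 8

Derivation:
Step 0 (initial): 2 infected
Step 1: +6 new -> 8 infected
Step 2: +5 new -> 13 infected
Step 3: +6 new -> 19 infected
Step 4: +5 new -> 24 infected
Step 5: +3 new -> 27 infected
Step 6: +3 new -> 30 infected
Step 7: +2 new -> 32 infected
Step 8: +0 new -> 32 infected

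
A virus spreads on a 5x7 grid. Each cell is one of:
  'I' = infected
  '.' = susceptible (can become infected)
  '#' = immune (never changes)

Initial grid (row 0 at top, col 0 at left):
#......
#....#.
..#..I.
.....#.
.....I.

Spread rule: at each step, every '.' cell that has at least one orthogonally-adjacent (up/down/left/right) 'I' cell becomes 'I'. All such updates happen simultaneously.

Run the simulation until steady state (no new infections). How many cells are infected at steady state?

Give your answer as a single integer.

Step 0 (initial): 2 infected
Step 1: +4 new -> 6 infected
Step 2: +6 new -> 12 infected
Step 3: +5 new -> 17 infected
Step 4: +5 new -> 22 infected
Step 5: +4 new -> 26 infected
Step 6: +3 new -> 29 infected
Step 7: +1 new -> 30 infected
Step 8: +0 new -> 30 infected

Answer: 30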